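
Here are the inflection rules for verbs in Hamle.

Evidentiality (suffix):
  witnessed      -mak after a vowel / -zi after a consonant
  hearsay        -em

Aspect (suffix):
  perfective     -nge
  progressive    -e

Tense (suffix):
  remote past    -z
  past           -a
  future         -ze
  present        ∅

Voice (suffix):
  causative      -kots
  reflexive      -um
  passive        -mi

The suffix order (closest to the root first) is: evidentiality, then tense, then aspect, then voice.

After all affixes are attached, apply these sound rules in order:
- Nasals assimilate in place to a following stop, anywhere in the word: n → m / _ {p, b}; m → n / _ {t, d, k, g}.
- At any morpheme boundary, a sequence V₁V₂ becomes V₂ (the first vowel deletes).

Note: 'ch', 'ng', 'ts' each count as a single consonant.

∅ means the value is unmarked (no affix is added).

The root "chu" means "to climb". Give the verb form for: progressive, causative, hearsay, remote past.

Attach evidentiality hearsay -em → chuem.
Attach tense remote past -z → chuemz.
Attach aspect progressive -e → chuemze.
Attach voice causative -kots → chuemzekots.
Nasal assimilation: no change.
Apply vowel deletion: chuemzekots → chemzekots.

chemzekots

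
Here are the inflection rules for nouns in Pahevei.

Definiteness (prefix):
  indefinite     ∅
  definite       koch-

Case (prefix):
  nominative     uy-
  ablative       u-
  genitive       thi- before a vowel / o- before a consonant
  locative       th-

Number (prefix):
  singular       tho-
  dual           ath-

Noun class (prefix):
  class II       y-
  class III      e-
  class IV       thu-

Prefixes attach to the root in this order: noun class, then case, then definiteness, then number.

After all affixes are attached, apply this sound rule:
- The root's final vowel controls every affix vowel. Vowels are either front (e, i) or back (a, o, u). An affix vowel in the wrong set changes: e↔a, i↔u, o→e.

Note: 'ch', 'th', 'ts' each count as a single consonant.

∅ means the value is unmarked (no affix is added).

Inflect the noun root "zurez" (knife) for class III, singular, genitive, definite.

Attach noun class class III e- → ezurez.
Attach case genitive thi- (before vowel 'e') → thiezurez.
Attach definiteness definite koch- → kochthiezurez.
Attach number singular tho- → thokochthiezurez.
Apply vowel harmony: thokochthiezurez → thekechthiezurez.

thekechthiezurez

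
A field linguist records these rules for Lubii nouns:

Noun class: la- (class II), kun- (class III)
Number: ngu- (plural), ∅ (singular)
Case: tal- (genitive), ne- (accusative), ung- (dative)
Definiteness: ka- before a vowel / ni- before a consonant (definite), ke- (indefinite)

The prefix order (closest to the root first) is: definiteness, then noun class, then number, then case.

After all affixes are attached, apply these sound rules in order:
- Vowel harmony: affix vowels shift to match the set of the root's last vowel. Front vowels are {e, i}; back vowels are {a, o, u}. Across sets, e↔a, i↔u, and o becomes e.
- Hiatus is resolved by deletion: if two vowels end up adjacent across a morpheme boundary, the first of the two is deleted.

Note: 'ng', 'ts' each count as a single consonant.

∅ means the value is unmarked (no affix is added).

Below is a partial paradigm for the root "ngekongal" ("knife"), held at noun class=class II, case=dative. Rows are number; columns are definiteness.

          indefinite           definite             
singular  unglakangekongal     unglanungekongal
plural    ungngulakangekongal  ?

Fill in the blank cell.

Attach definiteness definite ni- (before consonant 'ng') → ningekongal.
Attach noun class class II la- → laningekongal.
Attach number plural ngu- → ngulaningekongal.
Attach case dative ung- → ungngulaningekongal.
Apply vowel harmony: ungngulaningekongal → ungngulanungekongal.
Vowel deletion: no change.

ungngulanungekongal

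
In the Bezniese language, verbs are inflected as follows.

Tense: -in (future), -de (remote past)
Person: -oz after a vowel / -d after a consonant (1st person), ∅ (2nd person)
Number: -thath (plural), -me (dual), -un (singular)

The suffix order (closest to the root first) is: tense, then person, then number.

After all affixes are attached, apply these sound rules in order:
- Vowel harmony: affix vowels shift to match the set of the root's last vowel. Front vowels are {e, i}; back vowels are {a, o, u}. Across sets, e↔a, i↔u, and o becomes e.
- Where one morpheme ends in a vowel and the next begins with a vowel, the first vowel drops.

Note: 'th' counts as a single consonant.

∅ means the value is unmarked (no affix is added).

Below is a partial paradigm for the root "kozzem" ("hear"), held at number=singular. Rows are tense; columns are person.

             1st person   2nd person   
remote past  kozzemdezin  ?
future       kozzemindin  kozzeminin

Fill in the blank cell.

Attach tense remote past -de → kozzemde.
person = 2nd person: zero marking, form stays kozzemde.
Attach number singular -un → kozzemdeun.
Apply vowel harmony: kozzemdeun → kozzemdein.
Apply vowel deletion: kozzemdein → kozzemdin.

kozzemdin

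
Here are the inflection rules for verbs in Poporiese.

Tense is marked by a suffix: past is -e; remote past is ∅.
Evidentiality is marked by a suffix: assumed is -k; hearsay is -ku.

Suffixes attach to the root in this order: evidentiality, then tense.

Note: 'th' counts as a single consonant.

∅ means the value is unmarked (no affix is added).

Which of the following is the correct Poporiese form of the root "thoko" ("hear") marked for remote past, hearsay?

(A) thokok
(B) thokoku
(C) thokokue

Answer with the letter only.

B

Attach evidentiality hearsay -ku → thokoku.
tense = remote past: zero marking, form stays thokoku.
So the correct form is thokoku, option (B).
(C) thokokue is wrong: it uses past instead of remote past for tense.
(A) thokok is wrong: it uses assumed instead of hearsay for evidentiality.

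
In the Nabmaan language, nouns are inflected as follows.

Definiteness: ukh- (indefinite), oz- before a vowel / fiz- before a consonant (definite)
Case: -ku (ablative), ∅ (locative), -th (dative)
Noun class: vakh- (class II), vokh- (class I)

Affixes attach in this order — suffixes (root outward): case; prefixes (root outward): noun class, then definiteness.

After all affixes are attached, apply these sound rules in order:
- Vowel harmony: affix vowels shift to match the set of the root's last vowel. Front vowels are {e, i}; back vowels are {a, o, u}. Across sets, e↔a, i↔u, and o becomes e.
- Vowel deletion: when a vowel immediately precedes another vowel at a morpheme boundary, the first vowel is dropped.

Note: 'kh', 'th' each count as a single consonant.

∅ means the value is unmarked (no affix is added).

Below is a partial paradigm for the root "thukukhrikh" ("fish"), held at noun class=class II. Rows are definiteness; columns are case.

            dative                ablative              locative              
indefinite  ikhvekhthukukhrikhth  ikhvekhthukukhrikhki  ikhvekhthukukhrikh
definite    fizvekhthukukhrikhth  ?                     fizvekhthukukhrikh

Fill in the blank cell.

Attach noun class class II vakh- → vakhthukukhrikh.
Attach definiteness definite fiz- (before consonant 'v') → fizvakhthukukhrikh.
Attach case ablative -ku → fizvakhthukukhrikhku.
Apply vowel harmony: fizvakhthukukhrikhku → fizvekhthukukhrikhki.
Vowel deletion: no change.

fizvekhthukukhrikhki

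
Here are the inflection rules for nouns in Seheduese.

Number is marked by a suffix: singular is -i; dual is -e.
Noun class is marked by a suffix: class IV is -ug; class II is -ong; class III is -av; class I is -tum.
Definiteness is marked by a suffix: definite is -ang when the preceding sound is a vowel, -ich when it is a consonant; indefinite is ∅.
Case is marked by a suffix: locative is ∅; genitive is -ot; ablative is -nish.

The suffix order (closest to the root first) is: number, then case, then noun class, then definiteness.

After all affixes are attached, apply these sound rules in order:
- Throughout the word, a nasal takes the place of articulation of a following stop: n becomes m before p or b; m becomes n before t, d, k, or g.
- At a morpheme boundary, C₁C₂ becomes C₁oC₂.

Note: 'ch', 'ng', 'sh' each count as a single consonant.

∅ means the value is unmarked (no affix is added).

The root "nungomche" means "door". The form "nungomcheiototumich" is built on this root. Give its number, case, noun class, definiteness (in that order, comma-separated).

singular, genitive, class I, definite

Segment: nungomche-i-ot-tum-ich.
number: -i → singular.
case: -ot → genitive.
noun class: -tum → class I.
definiteness: -ang/ich → definite.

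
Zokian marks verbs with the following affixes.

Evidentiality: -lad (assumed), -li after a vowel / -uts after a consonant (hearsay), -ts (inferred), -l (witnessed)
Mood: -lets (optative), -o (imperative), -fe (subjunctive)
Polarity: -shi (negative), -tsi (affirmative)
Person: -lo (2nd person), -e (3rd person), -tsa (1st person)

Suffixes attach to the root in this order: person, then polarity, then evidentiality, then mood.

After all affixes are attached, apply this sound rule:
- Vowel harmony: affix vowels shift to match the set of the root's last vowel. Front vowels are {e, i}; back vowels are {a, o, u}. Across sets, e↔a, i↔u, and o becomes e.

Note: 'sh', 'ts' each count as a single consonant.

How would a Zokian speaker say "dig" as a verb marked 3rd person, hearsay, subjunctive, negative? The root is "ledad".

ledadashulufa

Attach person 3rd person -e → ledade.
Attach polarity negative -shi → ledadeshi.
Attach evidentiality hearsay -li (after vowel 'i') → ledadeshili.
Attach mood subjunctive -fe → ledadeshilife.
Apply vowel harmony: ledadeshilife → ledadashulufa.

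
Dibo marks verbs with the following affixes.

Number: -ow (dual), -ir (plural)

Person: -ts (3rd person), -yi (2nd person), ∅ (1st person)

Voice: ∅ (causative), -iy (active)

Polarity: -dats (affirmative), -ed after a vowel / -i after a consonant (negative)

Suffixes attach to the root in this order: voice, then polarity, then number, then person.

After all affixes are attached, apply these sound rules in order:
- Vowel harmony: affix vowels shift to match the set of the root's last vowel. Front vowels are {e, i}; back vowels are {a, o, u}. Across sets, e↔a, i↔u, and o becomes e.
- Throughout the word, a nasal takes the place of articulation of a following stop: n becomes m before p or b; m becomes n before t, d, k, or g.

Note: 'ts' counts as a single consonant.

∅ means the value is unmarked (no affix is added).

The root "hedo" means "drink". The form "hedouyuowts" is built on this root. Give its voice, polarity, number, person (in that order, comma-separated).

Segment: hedo-iy-i-ow-ts.
voice: -iy → active.
polarity: -ed/i → negative.
number: -ow → dual.
person: -ts → 3rd person.

active, negative, dual, 3rd person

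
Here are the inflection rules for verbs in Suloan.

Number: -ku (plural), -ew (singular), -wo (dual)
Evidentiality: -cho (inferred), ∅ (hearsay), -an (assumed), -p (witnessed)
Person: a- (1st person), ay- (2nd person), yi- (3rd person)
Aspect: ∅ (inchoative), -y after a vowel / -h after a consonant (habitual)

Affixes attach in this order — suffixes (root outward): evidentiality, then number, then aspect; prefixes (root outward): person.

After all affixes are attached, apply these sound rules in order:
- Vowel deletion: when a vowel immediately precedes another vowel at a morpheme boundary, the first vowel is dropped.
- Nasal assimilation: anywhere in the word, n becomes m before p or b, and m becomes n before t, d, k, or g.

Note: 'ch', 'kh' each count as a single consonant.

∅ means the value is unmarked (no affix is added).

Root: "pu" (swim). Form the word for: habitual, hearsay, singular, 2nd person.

evidentiality = hearsay: zero marking, form stays pu.
Attach number singular -ew → puew.
Attach aspect habitual -h (after consonant 'w') → puewh.
Attach person 2nd person ay- → aypuewh.
Apply vowel deletion: aypuewh → aypewh.
Nasal assimilation: no change.

aypewh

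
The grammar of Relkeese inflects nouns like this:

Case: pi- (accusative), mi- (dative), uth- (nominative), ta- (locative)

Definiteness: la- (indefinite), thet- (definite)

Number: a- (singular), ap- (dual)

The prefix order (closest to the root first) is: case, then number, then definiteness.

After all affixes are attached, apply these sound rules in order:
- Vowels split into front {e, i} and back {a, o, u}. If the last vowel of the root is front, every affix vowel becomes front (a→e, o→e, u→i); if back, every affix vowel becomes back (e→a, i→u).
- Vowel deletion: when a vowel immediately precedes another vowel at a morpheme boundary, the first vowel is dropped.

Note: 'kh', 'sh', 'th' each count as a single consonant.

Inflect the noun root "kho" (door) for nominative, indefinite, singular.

luthkho

Attach case nominative uth- → uthkho.
Attach number singular a- → authkho.
Attach definiteness indefinite la- → laauthkho.
Vowel harmony: no change.
Apply vowel deletion: laauthkho → luthkho.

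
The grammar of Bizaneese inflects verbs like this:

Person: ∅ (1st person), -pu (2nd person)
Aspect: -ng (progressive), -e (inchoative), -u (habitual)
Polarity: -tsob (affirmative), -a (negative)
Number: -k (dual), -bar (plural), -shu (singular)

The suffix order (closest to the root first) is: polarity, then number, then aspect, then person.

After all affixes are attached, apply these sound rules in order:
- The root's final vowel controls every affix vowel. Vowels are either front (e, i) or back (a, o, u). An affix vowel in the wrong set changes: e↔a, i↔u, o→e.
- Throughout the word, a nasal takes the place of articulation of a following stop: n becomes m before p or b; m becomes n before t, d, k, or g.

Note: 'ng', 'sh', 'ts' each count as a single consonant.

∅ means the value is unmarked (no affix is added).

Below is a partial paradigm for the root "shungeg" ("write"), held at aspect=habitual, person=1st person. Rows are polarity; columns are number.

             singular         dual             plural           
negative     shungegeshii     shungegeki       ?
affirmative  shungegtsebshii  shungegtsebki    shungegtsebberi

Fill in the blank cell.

Attach polarity negative -a → shungega.
Attach number plural -bar → shungegabar.
Attach aspect habitual -u → shungegabaru.
person = 1st person: zero marking, form stays shungegabaru.
Apply vowel harmony: shungegabaru → shungegeberi.
Nasal assimilation: no change.

shungegeberi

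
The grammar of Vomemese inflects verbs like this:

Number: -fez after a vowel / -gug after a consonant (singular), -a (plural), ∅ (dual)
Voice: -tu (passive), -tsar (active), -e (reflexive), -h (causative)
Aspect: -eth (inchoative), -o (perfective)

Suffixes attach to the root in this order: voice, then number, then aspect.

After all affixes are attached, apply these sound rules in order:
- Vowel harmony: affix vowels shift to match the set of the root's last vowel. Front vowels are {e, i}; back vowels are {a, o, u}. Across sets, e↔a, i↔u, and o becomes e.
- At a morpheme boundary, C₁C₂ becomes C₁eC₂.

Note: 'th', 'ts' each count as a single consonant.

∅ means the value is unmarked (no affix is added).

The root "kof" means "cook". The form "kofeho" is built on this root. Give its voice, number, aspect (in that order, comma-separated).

causative, dual, perfective

Segment: kof-h-o.
voice: -h → causative.
number: ∅ → dual.
aspect: -o → perfective.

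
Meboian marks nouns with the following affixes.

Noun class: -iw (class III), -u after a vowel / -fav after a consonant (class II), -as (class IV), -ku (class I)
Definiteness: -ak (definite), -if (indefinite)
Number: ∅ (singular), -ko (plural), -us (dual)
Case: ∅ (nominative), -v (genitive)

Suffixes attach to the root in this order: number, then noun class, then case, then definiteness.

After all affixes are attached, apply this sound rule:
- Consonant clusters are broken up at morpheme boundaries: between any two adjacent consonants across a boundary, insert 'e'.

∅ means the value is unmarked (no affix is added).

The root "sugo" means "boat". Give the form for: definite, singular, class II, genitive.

number = singular: zero marking, form stays sugo.
Attach noun class class II -u (after vowel 'o') → sugou.
Attach case genitive -v → sugouv.
Attach definiteness definite -ak → sugouvak.
Epenthesis: no change.

sugouvak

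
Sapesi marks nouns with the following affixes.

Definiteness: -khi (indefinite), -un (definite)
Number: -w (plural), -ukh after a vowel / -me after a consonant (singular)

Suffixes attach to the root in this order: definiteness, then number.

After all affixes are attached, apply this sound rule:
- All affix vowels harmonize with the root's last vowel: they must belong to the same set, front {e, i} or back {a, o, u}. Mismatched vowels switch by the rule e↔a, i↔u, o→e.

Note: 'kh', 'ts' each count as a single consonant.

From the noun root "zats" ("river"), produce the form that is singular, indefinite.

Attach definiteness indefinite -khi → zatskhi.
Attach number singular -ukh (after vowel 'i') → zatskhiukh.
Apply vowel harmony: zatskhiukh → zatskhuukh.

zatskhuukh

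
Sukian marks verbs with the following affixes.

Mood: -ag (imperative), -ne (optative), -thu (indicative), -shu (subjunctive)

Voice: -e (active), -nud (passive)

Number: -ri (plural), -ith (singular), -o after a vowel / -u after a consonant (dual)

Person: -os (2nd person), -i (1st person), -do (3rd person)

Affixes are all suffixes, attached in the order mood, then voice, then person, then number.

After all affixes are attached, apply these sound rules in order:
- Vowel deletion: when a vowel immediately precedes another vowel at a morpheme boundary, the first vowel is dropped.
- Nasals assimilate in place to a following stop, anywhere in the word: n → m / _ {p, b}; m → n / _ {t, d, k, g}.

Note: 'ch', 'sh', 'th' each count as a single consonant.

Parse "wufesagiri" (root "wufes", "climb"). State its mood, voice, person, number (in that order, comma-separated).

Segment: wufes-ag-e-i-ri.
mood: -ag → imperative.
voice: -e → active.
person: -i → 1st person.
number: -ri → plural.

imperative, active, 1st person, plural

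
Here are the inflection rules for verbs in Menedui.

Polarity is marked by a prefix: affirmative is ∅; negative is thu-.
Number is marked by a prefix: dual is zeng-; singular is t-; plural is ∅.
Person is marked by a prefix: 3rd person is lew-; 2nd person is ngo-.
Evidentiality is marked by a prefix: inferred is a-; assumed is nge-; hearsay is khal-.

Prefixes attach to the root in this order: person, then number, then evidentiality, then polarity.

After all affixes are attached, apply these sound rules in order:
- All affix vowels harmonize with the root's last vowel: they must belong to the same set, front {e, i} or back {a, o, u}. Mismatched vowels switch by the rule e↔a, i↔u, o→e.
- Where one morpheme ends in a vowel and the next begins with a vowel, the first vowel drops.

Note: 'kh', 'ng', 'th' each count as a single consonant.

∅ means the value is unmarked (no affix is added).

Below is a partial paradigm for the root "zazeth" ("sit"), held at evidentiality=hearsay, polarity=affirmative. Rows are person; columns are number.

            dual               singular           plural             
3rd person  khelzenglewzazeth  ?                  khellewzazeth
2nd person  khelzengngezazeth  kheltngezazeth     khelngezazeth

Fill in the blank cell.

kheltlewzazeth

Attach person 3rd person lew- → lewzazeth.
Attach number singular t- → tlewzazeth.
Attach evidentiality hearsay khal- → khaltlewzazeth.
polarity = affirmative: zero marking, form stays khaltlewzazeth.
Apply vowel harmony: khaltlewzazeth → kheltlewzazeth.
Vowel deletion: no change.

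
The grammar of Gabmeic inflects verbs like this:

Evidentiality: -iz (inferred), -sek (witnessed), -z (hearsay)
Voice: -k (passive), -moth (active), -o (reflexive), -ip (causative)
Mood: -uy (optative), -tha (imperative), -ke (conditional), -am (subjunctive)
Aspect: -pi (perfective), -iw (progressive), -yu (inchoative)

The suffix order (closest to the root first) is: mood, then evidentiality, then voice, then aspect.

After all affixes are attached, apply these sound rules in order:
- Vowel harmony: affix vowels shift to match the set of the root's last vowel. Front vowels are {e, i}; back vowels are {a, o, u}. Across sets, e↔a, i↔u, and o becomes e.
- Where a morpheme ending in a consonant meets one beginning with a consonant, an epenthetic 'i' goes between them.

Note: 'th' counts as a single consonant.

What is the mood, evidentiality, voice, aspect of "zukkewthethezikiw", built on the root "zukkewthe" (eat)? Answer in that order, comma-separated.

imperative, hearsay, passive, progressive

Segment: zukkewthe-tha-z-k-iw.
mood: -tha → imperative.
evidentiality: -z → hearsay.
voice: -k → passive.
aspect: -iw → progressive.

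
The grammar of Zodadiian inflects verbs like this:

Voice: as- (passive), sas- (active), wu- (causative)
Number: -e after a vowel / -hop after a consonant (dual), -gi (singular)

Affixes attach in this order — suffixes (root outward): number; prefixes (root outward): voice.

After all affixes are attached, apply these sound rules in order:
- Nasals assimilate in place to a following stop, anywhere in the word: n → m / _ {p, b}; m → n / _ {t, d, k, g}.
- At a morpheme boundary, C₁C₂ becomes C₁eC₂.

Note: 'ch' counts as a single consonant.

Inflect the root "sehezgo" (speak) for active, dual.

Attach voice active sas- → sassehezgo.
Attach number dual -e (after vowel 'o') → sassehezgoe.
Nasal assimilation: no change.
Apply epenthesis: sassehezgoe → sasesehezgoe.

sasesehezgoe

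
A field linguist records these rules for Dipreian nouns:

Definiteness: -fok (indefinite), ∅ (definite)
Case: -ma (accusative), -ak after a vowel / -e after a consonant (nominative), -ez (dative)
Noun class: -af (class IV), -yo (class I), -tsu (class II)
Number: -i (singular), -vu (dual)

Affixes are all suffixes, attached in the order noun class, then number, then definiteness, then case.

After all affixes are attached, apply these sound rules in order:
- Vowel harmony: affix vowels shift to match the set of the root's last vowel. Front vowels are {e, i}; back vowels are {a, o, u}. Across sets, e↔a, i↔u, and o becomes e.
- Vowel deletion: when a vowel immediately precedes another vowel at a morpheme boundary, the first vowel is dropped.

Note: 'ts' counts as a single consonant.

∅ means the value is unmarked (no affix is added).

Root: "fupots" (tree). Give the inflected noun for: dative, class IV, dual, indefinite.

Attach noun class class IV -af → fupotsaf.
Attach number dual -vu → fupotsafvu.
Attach definiteness indefinite -fok → fupotsafvufok.
Attach case dative -ez → fupotsafvufokez.
Apply vowel harmony: fupotsafvufokez → fupotsafvufokaz.
Vowel deletion: no change.

fupotsafvufokaz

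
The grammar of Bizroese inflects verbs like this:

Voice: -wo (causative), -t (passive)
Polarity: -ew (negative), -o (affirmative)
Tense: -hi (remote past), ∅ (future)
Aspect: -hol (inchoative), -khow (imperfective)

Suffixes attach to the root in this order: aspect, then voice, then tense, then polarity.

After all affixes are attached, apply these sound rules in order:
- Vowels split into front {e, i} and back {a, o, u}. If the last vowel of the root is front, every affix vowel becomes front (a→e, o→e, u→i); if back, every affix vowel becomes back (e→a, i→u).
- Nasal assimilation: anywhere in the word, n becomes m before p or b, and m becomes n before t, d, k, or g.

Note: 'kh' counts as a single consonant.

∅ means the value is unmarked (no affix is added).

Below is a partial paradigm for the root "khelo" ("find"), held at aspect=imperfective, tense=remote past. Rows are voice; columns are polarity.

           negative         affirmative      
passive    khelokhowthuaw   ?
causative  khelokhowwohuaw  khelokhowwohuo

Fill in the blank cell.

Attach aspect imperfective -khow → khelokhow.
Attach voice passive -t → khelokhowt.
Attach tense remote past -hi → khelokhowthi.
Attach polarity affirmative -o → khelokhowthio.
Apply vowel harmony: khelokhowthio → khelokhowthuo.
Nasal assimilation: no change.

khelokhowthuo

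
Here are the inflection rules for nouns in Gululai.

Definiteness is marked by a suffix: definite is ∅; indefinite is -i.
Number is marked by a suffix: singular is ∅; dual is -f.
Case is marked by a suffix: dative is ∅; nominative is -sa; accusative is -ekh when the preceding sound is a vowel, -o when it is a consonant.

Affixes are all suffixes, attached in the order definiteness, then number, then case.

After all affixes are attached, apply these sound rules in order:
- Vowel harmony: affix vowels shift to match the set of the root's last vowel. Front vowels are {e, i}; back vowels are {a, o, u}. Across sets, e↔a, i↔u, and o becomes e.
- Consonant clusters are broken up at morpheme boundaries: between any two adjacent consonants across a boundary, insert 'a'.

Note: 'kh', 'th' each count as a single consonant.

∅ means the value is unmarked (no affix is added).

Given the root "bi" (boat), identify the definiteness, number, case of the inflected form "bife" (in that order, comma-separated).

Segment: bi-f-o.
definiteness: ∅ → definite.
number: -f → dual.
case: -ekh/o → accusative.

definite, dual, accusative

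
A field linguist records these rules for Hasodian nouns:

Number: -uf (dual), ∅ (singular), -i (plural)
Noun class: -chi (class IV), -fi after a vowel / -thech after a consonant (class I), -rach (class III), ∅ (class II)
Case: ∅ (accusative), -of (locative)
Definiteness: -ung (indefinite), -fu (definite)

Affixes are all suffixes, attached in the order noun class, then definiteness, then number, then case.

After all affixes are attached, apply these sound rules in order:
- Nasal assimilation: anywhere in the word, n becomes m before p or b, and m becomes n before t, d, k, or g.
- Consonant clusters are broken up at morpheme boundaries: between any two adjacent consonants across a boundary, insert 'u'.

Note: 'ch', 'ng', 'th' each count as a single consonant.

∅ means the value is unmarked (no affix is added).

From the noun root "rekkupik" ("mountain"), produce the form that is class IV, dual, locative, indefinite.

Attach noun class class IV -chi → rekkupikchi.
Attach definiteness indefinite -ung → rekkupikchiung.
Attach number dual -uf → rekkupikchiunguf.
Attach case locative -of → rekkupikchiungufof.
Nasal assimilation: no change.
Apply epenthesis: rekkupikchiungufof → rekkupikuchiungufof.

rekkupikuchiungufof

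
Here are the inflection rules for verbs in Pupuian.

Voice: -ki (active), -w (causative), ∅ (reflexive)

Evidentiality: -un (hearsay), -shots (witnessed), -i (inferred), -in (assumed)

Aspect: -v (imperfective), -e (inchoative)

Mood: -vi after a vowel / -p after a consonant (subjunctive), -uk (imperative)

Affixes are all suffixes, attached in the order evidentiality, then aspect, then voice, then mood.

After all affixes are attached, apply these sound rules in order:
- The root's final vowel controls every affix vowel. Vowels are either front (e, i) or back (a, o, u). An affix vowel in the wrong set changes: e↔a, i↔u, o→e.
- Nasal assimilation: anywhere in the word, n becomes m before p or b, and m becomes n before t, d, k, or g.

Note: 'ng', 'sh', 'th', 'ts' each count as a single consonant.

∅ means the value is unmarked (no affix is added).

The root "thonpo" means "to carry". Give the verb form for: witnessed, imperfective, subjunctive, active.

thomposhotsvkuvu

Attach evidentiality witnessed -shots → thonposhots.
Attach aspect imperfective -v → thonposhotsv.
Attach voice active -ki → thonposhotsvki.
Attach mood subjunctive -vi (after vowel 'i') → thonposhotsvkivi.
Apply vowel harmony: thonposhotsvkivi → thonposhotsvkuvu.
Apply nasal assimilation: thonposhotsvkuvu → thomposhotsvkuvu.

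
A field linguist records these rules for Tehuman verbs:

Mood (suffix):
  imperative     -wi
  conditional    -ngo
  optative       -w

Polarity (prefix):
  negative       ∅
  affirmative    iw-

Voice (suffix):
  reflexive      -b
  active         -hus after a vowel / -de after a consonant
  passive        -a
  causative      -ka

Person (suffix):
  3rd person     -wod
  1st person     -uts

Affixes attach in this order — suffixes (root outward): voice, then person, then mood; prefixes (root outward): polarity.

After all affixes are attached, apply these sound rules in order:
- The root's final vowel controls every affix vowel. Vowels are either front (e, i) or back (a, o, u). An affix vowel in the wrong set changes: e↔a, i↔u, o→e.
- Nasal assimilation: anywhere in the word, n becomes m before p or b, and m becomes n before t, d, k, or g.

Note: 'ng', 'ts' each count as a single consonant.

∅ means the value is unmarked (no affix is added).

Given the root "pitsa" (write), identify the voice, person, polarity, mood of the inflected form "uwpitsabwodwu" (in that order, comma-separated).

Segment: iw-pitsa-b-wod-wi.
voice: -b → reflexive.
person: -wod → 3rd person.
polarity: iw- → affirmative.
mood: -wi → imperative.

reflexive, 3rd person, affirmative, imperative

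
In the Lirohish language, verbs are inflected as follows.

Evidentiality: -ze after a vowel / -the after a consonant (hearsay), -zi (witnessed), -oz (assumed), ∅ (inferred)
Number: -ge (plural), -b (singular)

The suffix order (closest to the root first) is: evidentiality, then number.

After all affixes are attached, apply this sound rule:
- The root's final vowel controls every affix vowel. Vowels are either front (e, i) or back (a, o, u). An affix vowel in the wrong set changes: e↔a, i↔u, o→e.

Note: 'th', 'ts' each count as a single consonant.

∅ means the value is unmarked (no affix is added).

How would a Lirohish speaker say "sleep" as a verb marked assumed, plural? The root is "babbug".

Attach evidentiality assumed -oz → babbugoz.
Attach number plural -ge → babbugozge.
Apply vowel harmony: babbugozge → babbugozga.

babbugozga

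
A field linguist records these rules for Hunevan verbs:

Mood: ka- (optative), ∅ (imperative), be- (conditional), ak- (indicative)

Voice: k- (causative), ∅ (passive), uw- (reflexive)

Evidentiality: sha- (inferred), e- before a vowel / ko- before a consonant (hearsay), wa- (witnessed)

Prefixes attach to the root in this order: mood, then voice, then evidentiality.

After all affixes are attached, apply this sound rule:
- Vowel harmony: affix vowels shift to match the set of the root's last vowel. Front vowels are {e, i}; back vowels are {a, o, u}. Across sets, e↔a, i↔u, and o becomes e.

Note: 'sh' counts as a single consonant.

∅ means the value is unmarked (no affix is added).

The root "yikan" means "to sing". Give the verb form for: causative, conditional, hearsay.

Attach mood conditional be- → beyikan.
Attach voice causative k- → kbeyikan.
Attach evidentiality hearsay ko- (before consonant 'k') → kokbeyikan.
Apply vowel harmony: kokbeyikan → kokbayikan.

kokbayikan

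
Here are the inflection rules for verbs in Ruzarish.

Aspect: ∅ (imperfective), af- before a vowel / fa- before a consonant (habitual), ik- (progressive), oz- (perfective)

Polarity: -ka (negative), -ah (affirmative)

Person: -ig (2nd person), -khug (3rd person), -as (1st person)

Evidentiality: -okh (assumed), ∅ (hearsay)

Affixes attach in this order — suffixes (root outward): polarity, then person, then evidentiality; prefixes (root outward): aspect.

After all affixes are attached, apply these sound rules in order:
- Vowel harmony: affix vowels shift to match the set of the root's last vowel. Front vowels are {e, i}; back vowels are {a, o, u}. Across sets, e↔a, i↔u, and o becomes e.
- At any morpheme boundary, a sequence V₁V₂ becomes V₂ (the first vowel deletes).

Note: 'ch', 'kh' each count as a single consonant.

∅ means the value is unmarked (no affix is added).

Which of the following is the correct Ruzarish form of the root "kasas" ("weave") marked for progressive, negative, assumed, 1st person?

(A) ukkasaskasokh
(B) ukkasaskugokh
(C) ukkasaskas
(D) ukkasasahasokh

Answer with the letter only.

A

Attach polarity negative -ka → kasaska.
Attach aspect progressive ik- → ikkasaska.
Attach person 1st person -as → ikkasaskaas.
Attach evidentiality assumed -okh → ikkasaskaasokh.
Apply vowel harmony: ikkasaskaasokh → ukkasaskaasokh.
Apply vowel deletion: ukkasaskaasokh → ukkasaskasokh.
So the correct form is ukkasaskasokh, option (A).
(D) ukkasasahasokh is wrong: it uses affirmative instead of negative for polarity.
(C) ukkasaskas is wrong: it uses hearsay instead of assumed for evidentiality.
(B) ukkasaskugokh is wrong: it uses 2nd person instead of 1st person for person.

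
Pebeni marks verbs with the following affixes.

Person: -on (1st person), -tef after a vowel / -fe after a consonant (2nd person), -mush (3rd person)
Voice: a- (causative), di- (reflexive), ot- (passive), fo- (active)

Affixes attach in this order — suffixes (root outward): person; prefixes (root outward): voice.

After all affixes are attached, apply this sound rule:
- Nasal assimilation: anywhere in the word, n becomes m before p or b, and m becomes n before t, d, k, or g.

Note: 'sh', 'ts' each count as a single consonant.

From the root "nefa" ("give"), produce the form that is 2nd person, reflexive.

Attach person 2nd person -tef (after vowel 'a') → nefatef.
Attach voice reflexive di- → dinefatef.
Nasal assimilation: no change.

dinefatef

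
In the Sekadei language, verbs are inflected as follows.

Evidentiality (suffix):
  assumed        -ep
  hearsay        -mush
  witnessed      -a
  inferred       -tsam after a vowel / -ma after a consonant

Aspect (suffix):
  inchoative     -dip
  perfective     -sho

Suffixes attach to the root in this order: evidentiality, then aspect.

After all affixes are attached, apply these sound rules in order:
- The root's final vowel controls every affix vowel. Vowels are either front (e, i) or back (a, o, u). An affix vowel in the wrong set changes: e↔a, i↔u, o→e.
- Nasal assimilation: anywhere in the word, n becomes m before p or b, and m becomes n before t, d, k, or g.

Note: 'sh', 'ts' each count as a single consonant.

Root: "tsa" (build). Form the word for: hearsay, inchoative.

Attach evidentiality hearsay -mush → tsamush.
Attach aspect inchoative -dip → tsamushdip.
Apply vowel harmony: tsamushdip → tsamushdup.
Nasal assimilation: no change.

tsamushdup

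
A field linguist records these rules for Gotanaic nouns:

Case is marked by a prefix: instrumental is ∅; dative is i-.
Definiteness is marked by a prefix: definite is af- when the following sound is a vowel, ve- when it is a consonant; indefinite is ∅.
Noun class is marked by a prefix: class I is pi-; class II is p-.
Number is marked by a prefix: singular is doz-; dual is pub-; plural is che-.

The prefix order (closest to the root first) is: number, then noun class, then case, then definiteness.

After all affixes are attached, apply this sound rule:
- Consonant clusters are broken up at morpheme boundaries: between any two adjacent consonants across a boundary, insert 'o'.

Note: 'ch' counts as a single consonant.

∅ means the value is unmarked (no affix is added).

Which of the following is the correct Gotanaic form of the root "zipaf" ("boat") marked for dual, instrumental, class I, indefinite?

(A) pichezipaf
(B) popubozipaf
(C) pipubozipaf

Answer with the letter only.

Attach number dual pub- → pubzipaf.
Attach noun class class I pi- → pipubzipaf.
case = instrumental: zero marking, form stays pipubzipaf.
definiteness = indefinite: zero marking, form stays pipubzipaf.
Apply epenthesis: pipubzipaf → pipubozipaf.
So the correct form is pipubozipaf, option (C).
(B) popubozipaf is wrong: it uses class II instead of class I for noun class.
(A) pichezipaf is wrong: it uses plural instead of dual for number.

C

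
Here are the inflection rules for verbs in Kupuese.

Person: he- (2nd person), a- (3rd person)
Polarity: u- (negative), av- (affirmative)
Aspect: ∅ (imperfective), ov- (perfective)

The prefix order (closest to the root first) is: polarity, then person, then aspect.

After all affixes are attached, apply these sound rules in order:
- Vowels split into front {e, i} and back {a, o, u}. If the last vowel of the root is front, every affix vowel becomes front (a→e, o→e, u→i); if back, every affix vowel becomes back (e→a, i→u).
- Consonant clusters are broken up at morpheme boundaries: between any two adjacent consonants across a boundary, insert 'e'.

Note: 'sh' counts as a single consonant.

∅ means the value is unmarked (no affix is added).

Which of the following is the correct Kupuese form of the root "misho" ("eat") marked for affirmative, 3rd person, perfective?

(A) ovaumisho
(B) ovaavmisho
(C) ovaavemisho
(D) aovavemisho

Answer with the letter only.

C

Attach polarity affirmative av- → avmisho.
Attach person 3rd person a- → aavmisho.
Attach aspect perfective ov- → ovaavmisho.
Vowel harmony: no change.
Apply epenthesis: ovaavmisho → ovaavemisho.
So the correct form is ovaavemisho, option (C).
(B) ovaavmisho is wrong: it fails to apply the sound rule(s).
(A) ovaumisho is wrong: it uses negative instead of affirmative for polarity.
(D) aovavemisho is wrong: it has the affixes in the wrong order.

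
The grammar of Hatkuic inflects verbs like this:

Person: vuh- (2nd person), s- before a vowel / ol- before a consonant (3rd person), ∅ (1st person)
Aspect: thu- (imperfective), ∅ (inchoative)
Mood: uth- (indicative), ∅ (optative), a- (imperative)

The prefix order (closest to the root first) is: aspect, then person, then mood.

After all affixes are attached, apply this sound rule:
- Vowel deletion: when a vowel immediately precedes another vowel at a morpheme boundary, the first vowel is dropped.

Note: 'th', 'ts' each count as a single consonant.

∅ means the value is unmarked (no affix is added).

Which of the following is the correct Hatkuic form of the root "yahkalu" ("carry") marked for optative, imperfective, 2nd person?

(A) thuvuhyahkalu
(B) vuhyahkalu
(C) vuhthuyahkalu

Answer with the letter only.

Attach aspect imperfective thu- → thuyahkalu.
Attach person 2nd person vuh- → vuhthuyahkalu.
mood = optative: zero marking, form stays vuhthuyahkalu.
Vowel deletion: no change.
So the correct form is vuhthuyahkalu, option (C).
(B) vuhyahkalu is wrong: it uses inchoative instead of imperfective for aspect.
(A) thuvuhyahkalu is wrong: it has the affixes in the wrong order.

C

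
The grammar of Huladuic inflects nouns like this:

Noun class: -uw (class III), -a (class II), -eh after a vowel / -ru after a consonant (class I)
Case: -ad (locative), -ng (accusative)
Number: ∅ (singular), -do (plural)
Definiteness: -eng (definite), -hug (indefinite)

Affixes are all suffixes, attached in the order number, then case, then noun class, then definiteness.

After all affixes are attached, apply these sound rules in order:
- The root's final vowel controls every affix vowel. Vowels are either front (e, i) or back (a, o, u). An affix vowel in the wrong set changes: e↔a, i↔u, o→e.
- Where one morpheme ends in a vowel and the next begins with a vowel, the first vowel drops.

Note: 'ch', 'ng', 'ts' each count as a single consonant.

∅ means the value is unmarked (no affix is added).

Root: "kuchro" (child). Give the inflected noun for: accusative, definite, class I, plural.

Attach number plural -do → kuchrodo.
Attach case accusative -ng → kuchrodong.
Attach noun class class I -ru (after consonant 'ng') → kuchrodongru.
Attach definiteness definite -eng → kuchrodongrueng.
Apply vowel harmony: kuchrodongrueng → kuchrodongruang.
Apply vowel deletion: kuchrodongruang → kuchrodongrang.

kuchrodongrang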